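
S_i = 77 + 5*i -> [77, 82, 87, 92, 97]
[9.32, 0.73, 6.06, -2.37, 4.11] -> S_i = Random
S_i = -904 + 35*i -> [-904, -869, -834, -799, -764]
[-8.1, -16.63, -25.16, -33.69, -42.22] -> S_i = -8.10 + -8.53*i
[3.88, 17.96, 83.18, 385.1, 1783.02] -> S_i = 3.88*4.63^i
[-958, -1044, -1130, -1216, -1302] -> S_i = -958 + -86*i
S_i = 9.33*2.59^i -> [9.33, 24.16, 62.59, 162.1, 419.84]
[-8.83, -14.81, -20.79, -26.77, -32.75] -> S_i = -8.83 + -5.98*i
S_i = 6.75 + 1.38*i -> [6.75, 8.13, 9.51, 10.89, 12.27]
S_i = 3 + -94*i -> [3, -91, -185, -279, -373]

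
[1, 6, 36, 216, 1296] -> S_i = 1*6^i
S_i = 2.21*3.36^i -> [2.21, 7.43, 24.95, 83.83, 281.68]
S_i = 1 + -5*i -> [1, -4, -9, -14, -19]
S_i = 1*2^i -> [1, 2, 4, 8, 16]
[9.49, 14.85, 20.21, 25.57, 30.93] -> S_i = 9.49 + 5.36*i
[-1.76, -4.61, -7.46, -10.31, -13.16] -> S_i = -1.76 + -2.85*i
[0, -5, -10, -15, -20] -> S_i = 0 + -5*i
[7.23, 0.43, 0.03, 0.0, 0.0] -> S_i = 7.23*0.06^i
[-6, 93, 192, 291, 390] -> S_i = -6 + 99*i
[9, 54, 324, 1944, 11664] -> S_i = 9*6^i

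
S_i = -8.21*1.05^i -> [-8.21, -8.62, -9.05, -9.5, -9.98]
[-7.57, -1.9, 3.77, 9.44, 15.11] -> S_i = -7.57 + 5.67*i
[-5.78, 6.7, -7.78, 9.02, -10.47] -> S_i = -5.78*(-1.16)^i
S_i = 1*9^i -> [1, 9, 81, 729, 6561]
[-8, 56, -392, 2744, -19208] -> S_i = -8*-7^i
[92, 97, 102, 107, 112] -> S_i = 92 + 5*i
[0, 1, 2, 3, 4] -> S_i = 0 + 1*i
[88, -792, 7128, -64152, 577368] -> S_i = 88*-9^i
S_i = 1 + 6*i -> [1, 7, 13, 19, 25]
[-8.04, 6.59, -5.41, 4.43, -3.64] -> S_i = -8.04*(-0.82)^i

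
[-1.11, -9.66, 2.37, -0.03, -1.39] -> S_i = Random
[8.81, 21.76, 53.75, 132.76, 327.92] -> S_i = 8.81*2.47^i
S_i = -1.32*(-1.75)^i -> [-1.32, 2.31, -4.04, 7.07, -12.38]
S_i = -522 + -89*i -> [-522, -611, -700, -789, -878]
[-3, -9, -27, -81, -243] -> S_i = -3*3^i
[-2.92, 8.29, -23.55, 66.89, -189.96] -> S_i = -2.92*(-2.84)^i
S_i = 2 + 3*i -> [2, 5, 8, 11, 14]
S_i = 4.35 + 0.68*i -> [4.35, 5.03, 5.71, 6.39, 7.07]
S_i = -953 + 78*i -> [-953, -875, -797, -719, -641]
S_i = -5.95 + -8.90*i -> [-5.95, -14.85, -23.75, -32.65, -41.55]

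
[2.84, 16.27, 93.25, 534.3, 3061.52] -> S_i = 2.84*5.73^i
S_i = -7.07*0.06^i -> [-7.07, -0.42, -0.03, -0.0, -0.0]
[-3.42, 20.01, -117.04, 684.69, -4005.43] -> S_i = -3.42*(-5.85)^i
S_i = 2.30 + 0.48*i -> [2.3, 2.78, 3.26, 3.74, 4.22]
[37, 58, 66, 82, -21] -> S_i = Random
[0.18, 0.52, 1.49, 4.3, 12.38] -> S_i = 0.18*2.88^i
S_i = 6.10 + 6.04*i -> [6.1, 12.14, 18.18, 24.22, 30.26]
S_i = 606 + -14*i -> [606, 592, 578, 564, 550]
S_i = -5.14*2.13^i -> [-5.14, -10.95, -23.32, -49.67, -105.8]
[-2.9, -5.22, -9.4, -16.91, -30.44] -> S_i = -2.90*1.80^i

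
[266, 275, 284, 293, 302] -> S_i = 266 + 9*i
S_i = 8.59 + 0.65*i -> [8.59, 9.24, 9.89, 10.54, 11.19]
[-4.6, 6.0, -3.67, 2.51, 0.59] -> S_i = Random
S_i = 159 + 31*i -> [159, 190, 221, 252, 283]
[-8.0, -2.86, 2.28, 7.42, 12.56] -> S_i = -8.00 + 5.14*i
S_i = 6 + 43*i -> [6, 49, 92, 135, 178]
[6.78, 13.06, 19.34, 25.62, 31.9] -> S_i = 6.78 + 6.28*i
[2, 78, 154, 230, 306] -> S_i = 2 + 76*i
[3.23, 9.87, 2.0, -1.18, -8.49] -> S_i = Random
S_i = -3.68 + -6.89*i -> [-3.68, -10.57, -17.46, -24.35, -31.24]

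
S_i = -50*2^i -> [-50, -100, -200, -400, -800]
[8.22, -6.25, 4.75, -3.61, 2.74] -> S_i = 8.22*(-0.76)^i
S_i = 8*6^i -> [8, 48, 288, 1728, 10368]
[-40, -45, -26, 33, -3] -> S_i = Random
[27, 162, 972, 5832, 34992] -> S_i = 27*6^i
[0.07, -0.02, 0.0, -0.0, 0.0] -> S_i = 0.07*(-0.23)^i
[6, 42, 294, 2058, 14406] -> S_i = 6*7^i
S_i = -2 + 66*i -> [-2, 64, 130, 196, 262]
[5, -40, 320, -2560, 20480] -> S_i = 5*-8^i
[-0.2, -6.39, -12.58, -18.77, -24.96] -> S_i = -0.20 + -6.19*i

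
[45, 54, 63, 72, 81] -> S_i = 45 + 9*i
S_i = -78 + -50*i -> [-78, -128, -178, -228, -278]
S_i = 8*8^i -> [8, 64, 512, 4096, 32768]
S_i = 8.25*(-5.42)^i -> [8.25, -44.72, 242.36, -1313.57, 7119.53]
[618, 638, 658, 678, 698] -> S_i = 618 + 20*i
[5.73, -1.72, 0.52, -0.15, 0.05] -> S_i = 5.73*(-0.30)^i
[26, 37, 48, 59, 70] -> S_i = 26 + 11*i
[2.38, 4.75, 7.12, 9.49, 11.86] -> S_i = 2.38 + 2.37*i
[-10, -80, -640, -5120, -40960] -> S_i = -10*8^i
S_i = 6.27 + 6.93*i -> [6.27, 13.2, 20.13, 27.06, 33.99]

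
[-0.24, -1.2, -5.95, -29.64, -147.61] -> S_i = -0.24*4.98^i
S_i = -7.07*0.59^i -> [-7.07, -4.17, -2.46, -1.45, -0.86]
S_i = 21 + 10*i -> [21, 31, 41, 51, 61]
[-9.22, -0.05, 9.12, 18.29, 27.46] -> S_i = -9.22 + 9.17*i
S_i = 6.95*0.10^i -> [6.95, 0.7, 0.07, 0.01, 0.0]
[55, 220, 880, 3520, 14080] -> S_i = 55*4^i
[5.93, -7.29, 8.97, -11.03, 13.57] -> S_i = 5.93*(-1.23)^i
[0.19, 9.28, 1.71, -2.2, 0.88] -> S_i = Random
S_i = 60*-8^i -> [60, -480, 3840, -30720, 245760]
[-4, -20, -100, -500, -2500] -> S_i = -4*5^i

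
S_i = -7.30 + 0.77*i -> [-7.3, -6.53, -5.76, -4.99, -4.22]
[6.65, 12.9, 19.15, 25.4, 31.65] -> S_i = 6.65 + 6.25*i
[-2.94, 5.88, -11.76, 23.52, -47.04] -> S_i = -2.94*(-2.00)^i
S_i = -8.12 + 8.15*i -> [-8.12, 0.03, 8.18, 16.33, 24.48]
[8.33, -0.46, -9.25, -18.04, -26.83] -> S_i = 8.33 + -8.79*i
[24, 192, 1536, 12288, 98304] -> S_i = 24*8^i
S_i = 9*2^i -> [9, 18, 36, 72, 144]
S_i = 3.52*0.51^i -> [3.52, 1.8, 0.92, 0.47, 0.24]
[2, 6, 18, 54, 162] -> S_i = 2*3^i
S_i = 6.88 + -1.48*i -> [6.88, 5.4, 3.92, 2.44, 0.96]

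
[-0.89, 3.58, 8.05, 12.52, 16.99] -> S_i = -0.89 + 4.47*i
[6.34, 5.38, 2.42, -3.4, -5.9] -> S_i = Random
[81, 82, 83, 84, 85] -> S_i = 81 + 1*i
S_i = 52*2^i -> [52, 104, 208, 416, 832]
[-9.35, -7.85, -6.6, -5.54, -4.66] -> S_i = -9.35*0.84^i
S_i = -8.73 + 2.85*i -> [-8.73, -5.88, -3.03, -0.18, 2.67]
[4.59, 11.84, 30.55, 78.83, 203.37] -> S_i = 4.59*2.58^i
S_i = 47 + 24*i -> [47, 71, 95, 119, 143]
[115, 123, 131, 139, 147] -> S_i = 115 + 8*i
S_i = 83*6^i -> [83, 498, 2988, 17928, 107568]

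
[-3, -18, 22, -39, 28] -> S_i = Random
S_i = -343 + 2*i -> [-343, -341, -339, -337, -335]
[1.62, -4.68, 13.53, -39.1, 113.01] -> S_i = 1.62*(-2.89)^i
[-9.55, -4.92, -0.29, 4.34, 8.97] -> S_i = -9.55 + 4.63*i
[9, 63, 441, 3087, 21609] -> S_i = 9*7^i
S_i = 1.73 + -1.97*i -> [1.73, -0.24, -2.21, -4.18, -6.15]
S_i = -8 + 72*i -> [-8, 64, 136, 208, 280]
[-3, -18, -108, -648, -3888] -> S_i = -3*6^i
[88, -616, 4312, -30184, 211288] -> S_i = 88*-7^i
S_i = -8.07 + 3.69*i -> [-8.07, -4.38, -0.69, 3.0, 6.69]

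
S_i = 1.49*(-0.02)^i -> [1.49, -0.03, 0.0, -0.0, 0.0]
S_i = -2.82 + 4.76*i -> [-2.82, 1.94, 6.7, 11.46, 16.22]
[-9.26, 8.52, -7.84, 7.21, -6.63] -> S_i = -9.26*(-0.92)^i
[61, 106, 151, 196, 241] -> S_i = 61 + 45*i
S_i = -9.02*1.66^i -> [-9.02, -14.97, -24.86, -41.26, -68.49]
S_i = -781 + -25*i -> [-781, -806, -831, -856, -881]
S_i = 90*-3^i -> [90, -270, 810, -2430, 7290]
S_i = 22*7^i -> [22, 154, 1078, 7546, 52822]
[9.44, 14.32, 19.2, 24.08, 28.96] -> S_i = 9.44 + 4.88*i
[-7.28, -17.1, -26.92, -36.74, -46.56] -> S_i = -7.28 + -9.82*i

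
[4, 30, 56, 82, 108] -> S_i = 4 + 26*i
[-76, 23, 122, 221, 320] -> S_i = -76 + 99*i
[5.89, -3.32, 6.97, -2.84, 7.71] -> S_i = Random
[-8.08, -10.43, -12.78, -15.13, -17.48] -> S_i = -8.08 + -2.35*i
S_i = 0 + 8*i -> [0, 8, 16, 24, 32]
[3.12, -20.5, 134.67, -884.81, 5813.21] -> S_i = 3.12*(-6.57)^i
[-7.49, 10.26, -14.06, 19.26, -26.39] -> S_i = -7.49*(-1.37)^i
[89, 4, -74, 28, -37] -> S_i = Random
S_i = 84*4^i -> [84, 336, 1344, 5376, 21504]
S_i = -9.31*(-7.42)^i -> [-9.31, 69.08, -512.58, 3803.31, -28220.54]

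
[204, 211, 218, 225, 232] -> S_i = 204 + 7*i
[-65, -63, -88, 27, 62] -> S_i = Random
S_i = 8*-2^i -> [8, -16, 32, -64, 128]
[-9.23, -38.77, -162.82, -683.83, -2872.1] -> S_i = -9.23*4.20^i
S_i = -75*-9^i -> [-75, 675, -6075, 54675, -492075]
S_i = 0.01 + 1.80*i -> [0.01, 1.81, 3.61, 5.41, 7.21]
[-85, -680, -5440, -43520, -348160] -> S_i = -85*8^i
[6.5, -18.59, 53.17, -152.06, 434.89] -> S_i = 6.50*(-2.86)^i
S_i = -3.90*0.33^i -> [-3.9, -1.29, -0.42, -0.14, -0.05]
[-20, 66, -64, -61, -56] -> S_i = Random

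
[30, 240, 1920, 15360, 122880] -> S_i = 30*8^i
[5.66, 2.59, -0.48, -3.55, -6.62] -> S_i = 5.66 + -3.07*i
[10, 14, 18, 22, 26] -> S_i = 10 + 4*i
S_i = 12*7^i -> [12, 84, 588, 4116, 28812]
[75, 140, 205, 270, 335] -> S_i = 75 + 65*i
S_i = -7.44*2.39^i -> [-7.44, -17.78, -42.5, -101.57, -242.75]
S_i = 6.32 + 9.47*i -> [6.32, 15.79, 25.26, 34.73, 44.2]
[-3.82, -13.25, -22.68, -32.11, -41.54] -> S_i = -3.82 + -9.43*i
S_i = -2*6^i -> [-2, -12, -72, -432, -2592]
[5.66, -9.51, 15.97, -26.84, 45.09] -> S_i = 5.66*(-1.68)^i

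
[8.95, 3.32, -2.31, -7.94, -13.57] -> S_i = 8.95 + -5.63*i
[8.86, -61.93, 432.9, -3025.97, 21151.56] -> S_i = 8.86*(-6.99)^i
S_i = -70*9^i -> [-70, -630, -5670, -51030, -459270]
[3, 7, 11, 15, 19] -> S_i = 3 + 4*i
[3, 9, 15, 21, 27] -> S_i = 3 + 6*i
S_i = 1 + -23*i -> [1, -22, -45, -68, -91]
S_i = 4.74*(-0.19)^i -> [4.74, -0.9, 0.17, -0.03, 0.01]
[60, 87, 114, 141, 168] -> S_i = 60 + 27*i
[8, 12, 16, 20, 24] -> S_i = 8 + 4*i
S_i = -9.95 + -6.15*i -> [-9.95, -16.1, -22.25, -28.4, -34.55]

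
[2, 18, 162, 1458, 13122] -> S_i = 2*9^i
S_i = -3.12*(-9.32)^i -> [-3.12, 29.08, -271.01, 2525.82, -23540.64]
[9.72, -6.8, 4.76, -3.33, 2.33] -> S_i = 9.72*(-0.70)^i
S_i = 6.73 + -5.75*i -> [6.73, 0.98, -4.77, -10.52, -16.27]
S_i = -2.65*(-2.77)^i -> [-2.65, 7.34, -20.33, 56.32, -156.01]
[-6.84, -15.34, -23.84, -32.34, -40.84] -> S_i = -6.84 + -8.50*i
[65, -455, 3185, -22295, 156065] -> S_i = 65*-7^i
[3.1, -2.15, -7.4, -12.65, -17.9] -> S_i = 3.10 + -5.25*i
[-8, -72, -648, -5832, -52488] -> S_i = -8*9^i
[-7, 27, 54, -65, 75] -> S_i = Random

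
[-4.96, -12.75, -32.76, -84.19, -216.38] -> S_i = -4.96*2.57^i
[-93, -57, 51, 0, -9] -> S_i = Random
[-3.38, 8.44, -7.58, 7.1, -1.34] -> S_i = Random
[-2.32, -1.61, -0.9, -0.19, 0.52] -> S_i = -2.32 + 0.71*i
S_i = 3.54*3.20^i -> [3.54, 11.33, 36.25, 116.0, 371.2]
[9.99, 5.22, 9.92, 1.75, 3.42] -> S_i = Random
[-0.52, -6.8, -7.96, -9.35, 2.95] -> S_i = Random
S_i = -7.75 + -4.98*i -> [-7.75, -12.73, -17.71, -22.69, -27.67]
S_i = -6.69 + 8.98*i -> [-6.69, 2.29, 11.27, 20.25, 29.23]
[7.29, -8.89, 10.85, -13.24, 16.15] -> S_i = 7.29*(-1.22)^i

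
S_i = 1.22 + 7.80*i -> [1.22, 9.02, 16.82, 24.62, 32.42]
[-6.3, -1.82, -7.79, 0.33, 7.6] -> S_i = Random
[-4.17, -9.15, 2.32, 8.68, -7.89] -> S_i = Random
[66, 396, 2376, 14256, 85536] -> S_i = 66*6^i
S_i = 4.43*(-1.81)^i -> [4.43, -8.02, 14.51, -26.27, 47.55]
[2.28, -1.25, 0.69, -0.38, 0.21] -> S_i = 2.28*(-0.55)^i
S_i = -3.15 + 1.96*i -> [-3.15, -1.19, 0.77, 2.73, 4.69]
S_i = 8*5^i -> [8, 40, 200, 1000, 5000]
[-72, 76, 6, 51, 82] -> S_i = Random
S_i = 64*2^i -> [64, 128, 256, 512, 1024]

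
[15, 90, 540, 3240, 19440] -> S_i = 15*6^i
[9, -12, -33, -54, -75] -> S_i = 9 + -21*i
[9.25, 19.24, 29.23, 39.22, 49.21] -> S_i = 9.25 + 9.99*i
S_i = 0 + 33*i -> [0, 33, 66, 99, 132]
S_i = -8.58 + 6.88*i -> [-8.58, -1.7, 5.18, 12.06, 18.94]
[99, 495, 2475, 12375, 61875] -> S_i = 99*5^i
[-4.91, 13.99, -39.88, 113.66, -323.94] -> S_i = -4.91*(-2.85)^i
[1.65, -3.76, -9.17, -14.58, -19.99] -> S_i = 1.65 + -5.41*i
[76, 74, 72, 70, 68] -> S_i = 76 + -2*i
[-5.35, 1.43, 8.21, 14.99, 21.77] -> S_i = -5.35 + 6.78*i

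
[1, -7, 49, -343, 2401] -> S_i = 1*-7^i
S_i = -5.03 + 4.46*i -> [-5.03, -0.57, 3.89, 8.35, 12.81]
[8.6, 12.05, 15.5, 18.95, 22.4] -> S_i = 8.60 + 3.45*i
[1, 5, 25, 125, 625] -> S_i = 1*5^i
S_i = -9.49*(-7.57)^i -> [-9.49, 71.84, -543.82, 4116.74, -31163.75]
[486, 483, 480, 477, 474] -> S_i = 486 + -3*i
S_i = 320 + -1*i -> [320, 319, 318, 317, 316]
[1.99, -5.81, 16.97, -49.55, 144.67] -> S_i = 1.99*(-2.92)^i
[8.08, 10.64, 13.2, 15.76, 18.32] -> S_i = 8.08 + 2.56*i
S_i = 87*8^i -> [87, 696, 5568, 44544, 356352]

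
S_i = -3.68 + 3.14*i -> [-3.68, -0.54, 2.6, 5.74, 8.88]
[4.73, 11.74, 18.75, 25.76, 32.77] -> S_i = 4.73 + 7.01*i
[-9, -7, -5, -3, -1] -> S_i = -9 + 2*i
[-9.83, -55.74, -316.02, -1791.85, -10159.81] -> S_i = -9.83*5.67^i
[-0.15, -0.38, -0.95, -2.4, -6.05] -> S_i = -0.15*2.52^i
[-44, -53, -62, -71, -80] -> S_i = -44 + -9*i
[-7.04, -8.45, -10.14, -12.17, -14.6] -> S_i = -7.04*1.20^i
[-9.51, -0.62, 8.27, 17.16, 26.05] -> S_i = -9.51 + 8.89*i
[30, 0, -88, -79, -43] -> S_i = Random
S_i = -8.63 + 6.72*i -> [-8.63, -1.91, 4.81, 11.53, 18.25]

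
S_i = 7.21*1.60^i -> [7.21, 11.54, 18.46, 29.53, 47.25]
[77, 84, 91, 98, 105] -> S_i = 77 + 7*i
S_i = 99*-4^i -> [99, -396, 1584, -6336, 25344]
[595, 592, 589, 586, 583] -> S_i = 595 + -3*i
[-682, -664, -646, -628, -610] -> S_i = -682 + 18*i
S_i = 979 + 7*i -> [979, 986, 993, 1000, 1007]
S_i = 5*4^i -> [5, 20, 80, 320, 1280]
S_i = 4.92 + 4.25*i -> [4.92, 9.17, 13.42, 17.67, 21.92]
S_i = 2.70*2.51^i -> [2.7, 6.78, 17.01, 42.7, 107.17]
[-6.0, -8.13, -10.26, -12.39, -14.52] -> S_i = -6.00 + -2.13*i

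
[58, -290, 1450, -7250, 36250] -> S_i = 58*-5^i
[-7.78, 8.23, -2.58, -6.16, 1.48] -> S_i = Random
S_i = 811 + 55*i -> [811, 866, 921, 976, 1031]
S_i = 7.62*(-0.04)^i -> [7.62, -0.3, 0.01, -0.0, 0.0]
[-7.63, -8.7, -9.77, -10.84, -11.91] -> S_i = -7.63 + -1.07*i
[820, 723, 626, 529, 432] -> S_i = 820 + -97*i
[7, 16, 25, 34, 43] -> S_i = 7 + 9*i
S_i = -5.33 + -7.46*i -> [-5.33, -12.79, -20.25, -27.71, -35.17]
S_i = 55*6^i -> [55, 330, 1980, 11880, 71280]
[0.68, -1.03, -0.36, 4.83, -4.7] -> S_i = Random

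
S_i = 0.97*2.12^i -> [0.97, 2.06, 4.36, 9.24, 19.59]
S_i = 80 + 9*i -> [80, 89, 98, 107, 116]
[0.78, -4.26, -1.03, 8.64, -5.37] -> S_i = Random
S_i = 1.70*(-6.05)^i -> [1.7, -10.28, 62.22, -376.46, 2277.56]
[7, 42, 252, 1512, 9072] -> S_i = 7*6^i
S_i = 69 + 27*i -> [69, 96, 123, 150, 177]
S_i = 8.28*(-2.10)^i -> [8.28, -17.39, 36.51, -76.68, 161.03]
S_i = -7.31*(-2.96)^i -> [-7.31, 21.64, -64.05, 189.58, -561.16]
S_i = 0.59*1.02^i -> [0.59, 0.6, 0.61, 0.63, 0.64]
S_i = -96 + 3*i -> [-96, -93, -90, -87, -84]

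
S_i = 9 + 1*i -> [9, 10, 11, 12, 13]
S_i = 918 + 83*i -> [918, 1001, 1084, 1167, 1250]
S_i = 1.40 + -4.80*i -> [1.4, -3.4, -8.2, -13.0, -17.8]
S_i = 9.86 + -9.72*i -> [9.86, 0.14, -9.58, -19.3, -29.02]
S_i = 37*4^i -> [37, 148, 592, 2368, 9472]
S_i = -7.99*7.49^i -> [-7.99, -59.85, -448.24, -3357.32, -25146.3]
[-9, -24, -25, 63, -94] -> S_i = Random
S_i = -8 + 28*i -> [-8, 20, 48, 76, 104]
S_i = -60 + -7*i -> [-60, -67, -74, -81, -88]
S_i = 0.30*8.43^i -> [0.3, 2.53, 21.32, 179.72, 1515.07]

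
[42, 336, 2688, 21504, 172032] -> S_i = 42*8^i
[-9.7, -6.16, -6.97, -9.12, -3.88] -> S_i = Random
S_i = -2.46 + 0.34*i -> [-2.46, -2.12, -1.78, -1.44, -1.1]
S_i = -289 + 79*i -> [-289, -210, -131, -52, 27]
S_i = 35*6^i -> [35, 210, 1260, 7560, 45360]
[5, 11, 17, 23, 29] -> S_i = 5 + 6*i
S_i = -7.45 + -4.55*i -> [-7.45, -12.0, -16.55, -21.1, -25.65]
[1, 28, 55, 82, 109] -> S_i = 1 + 27*i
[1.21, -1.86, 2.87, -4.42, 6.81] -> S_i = 1.21*(-1.54)^i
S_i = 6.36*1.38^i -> [6.36, 8.78, 12.11, 16.71, 23.07]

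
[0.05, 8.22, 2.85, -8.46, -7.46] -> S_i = Random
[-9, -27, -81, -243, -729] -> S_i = -9*3^i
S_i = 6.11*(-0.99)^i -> [6.11, -6.05, 5.99, -5.93, 5.87]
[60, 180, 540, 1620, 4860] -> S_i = 60*3^i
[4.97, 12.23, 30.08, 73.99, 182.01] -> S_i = 4.97*2.46^i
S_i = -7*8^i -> [-7, -56, -448, -3584, -28672]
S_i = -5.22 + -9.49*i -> [-5.22, -14.71, -24.2, -33.69, -43.18]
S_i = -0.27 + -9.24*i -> [-0.27, -9.51, -18.75, -27.99, -37.23]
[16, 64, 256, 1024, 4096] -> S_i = 16*4^i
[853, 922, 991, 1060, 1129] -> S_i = 853 + 69*i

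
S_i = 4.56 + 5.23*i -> [4.56, 9.79, 15.02, 20.25, 25.48]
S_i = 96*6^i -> [96, 576, 3456, 20736, 124416]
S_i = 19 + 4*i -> [19, 23, 27, 31, 35]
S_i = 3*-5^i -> [3, -15, 75, -375, 1875]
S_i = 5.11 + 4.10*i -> [5.11, 9.21, 13.31, 17.41, 21.51]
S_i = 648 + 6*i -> [648, 654, 660, 666, 672]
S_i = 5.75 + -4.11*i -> [5.75, 1.64, -2.47, -6.58, -10.69]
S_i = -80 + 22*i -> [-80, -58, -36, -14, 8]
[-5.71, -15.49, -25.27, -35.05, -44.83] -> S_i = -5.71 + -9.78*i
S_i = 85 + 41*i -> [85, 126, 167, 208, 249]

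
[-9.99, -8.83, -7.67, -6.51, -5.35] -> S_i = -9.99 + 1.16*i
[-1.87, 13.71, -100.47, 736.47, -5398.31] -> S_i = -1.87*(-7.33)^i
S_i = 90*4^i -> [90, 360, 1440, 5760, 23040]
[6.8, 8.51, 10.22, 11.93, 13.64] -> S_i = 6.80 + 1.71*i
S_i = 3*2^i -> [3, 6, 12, 24, 48]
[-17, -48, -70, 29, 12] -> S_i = Random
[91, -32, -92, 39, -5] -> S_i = Random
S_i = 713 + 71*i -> [713, 784, 855, 926, 997]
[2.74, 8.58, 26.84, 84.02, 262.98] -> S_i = 2.74*3.13^i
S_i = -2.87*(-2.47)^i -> [-2.87, 7.09, -17.51, 43.25, -106.82]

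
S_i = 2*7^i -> [2, 14, 98, 686, 4802]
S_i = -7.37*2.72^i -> [-7.37, -20.05, -54.53, -148.31, -403.41]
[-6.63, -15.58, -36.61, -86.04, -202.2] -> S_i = -6.63*2.35^i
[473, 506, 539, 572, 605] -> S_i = 473 + 33*i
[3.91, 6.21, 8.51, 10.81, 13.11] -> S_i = 3.91 + 2.30*i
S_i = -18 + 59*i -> [-18, 41, 100, 159, 218]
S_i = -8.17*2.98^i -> [-8.17, -24.35, -72.55, -216.21, -644.3]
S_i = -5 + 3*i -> [-5, -2, 1, 4, 7]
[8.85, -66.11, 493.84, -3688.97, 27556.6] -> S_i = 8.85*(-7.47)^i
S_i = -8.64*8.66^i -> [-8.64, -74.82, -647.96, -5611.35, -48594.3]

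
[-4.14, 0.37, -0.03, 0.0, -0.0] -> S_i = -4.14*(-0.09)^i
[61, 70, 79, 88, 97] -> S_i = 61 + 9*i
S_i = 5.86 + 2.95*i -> [5.86, 8.81, 11.76, 14.71, 17.66]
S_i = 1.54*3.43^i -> [1.54, 5.28, 18.12, 62.14, 213.16]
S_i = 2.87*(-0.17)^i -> [2.87, -0.49, 0.08, -0.01, 0.0]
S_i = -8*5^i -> [-8, -40, -200, -1000, -5000]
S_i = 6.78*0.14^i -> [6.78, 0.95, 0.13, 0.02, 0.0]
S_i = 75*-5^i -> [75, -375, 1875, -9375, 46875]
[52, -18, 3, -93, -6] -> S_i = Random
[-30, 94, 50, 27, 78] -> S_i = Random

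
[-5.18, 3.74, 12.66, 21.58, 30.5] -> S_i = -5.18 + 8.92*i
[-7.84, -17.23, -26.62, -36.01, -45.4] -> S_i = -7.84 + -9.39*i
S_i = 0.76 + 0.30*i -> [0.76, 1.06, 1.36, 1.66, 1.96]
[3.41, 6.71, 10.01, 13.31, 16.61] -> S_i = 3.41 + 3.30*i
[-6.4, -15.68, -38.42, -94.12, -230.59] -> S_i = -6.40*2.45^i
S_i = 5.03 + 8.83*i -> [5.03, 13.86, 22.69, 31.52, 40.35]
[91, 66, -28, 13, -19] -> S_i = Random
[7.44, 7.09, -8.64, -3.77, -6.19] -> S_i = Random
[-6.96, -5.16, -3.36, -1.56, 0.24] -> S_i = -6.96 + 1.80*i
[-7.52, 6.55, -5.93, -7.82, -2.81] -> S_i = Random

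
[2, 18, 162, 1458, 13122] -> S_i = 2*9^i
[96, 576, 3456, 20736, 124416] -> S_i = 96*6^i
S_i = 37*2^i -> [37, 74, 148, 296, 592]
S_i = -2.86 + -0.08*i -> [-2.86, -2.94, -3.02, -3.1, -3.18]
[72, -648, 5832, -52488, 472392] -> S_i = 72*-9^i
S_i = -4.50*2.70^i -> [-4.5, -12.15, -32.81, -88.57, -239.15]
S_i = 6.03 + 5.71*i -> [6.03, 11.74, 17.45, 23.16, 28.87]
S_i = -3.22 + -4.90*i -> [-3.22, -8.12, -13.02, -17.92, -22.82]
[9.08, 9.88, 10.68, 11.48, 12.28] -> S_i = 9.08 + 0.80*i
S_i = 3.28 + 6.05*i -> [3.28, 9.33, 15.38, 21.43, 27.48]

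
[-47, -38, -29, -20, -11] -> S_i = -47 + 9*i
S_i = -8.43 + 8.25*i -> [-8.43, -0.18, 8.07, 16.32, 24.57]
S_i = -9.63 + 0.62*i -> [-9.63, -9.01, -8.39, -7.77, -7.15]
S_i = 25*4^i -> [25, 100, 400, 1600, 6400]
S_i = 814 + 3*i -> [814, 817, 820, 823, 826]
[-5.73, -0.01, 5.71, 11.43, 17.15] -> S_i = -5.73 + 5.72*i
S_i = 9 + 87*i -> [9, 96, 183, 270, 357]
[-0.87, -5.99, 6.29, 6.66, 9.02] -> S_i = Random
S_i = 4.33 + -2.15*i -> [4.33, 2.18, 0.03, -2.12, -4.27]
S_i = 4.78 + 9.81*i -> [4.78, 14.59, 24.4, 34.21, 44.02]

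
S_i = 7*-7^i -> [7, -49, 343, -2401, 16807]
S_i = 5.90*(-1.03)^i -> [5.9, -6.08, 6.26, -6.45, 6.64]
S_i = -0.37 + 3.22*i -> [-0.37, 2.85, 6.07, 9.29, 12.51]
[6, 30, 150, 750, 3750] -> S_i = 6*5^i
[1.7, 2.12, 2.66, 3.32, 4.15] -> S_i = 1.70*1.25^i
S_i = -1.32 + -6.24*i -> [-1.32, -7.56, -13.8, -20.04, -26.28]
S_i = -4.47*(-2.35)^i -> [-4.47, 10.5, -24.69, 58.01, -136.33]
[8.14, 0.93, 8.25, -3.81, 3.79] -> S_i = Random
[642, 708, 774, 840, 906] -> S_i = 642 + 66*i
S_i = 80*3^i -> [80, 240, 720, 2160, 6480]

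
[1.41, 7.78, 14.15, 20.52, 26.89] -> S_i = 1.41 + 6.37*i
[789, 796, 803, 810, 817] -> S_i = 789 + 7*i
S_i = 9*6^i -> [9, 54, 324, 1944, 11664]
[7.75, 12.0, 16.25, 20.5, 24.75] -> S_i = 7.75 + 4.25*i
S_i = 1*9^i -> [1, 9, 81, 729, 6561]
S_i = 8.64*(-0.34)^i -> [8.64, -2.94, 1.0, -0.34, 0.12]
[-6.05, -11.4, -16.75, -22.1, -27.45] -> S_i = -6.05 + -5.35*i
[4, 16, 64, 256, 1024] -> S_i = 4*4^i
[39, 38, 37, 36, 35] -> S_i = 39 + -1*i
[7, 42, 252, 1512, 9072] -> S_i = 7*6^i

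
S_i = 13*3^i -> [13, 39, 117, 351, 1053]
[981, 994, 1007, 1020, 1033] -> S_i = 981 + 13*i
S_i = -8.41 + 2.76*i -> [-8.41, -5.65, -2.89, -0.13, 2.63]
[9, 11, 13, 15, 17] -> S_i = 9 + 2*i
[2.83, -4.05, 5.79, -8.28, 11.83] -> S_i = 2.83*(-1.43)^i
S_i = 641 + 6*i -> [641, 647, 653, 659, 665]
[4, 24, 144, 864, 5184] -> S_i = 4*6^i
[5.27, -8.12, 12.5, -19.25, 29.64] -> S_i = 5.27*(-1.54)^i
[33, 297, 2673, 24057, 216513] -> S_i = 33*9^i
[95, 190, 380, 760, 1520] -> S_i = 95*2^i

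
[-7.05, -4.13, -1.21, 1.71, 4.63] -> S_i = -7.05 + 2.92*i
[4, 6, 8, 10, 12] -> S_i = 4 + 2*i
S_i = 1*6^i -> [1, 6, 36, 216, 1296]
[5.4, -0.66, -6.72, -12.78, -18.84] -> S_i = 5.40 + -6.06*i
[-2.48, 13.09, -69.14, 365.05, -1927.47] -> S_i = -2.48*(-5.28)^i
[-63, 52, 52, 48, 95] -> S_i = Random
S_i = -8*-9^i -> [-8, 72, -648, 5832, -52488]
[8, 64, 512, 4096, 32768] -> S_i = 8*8^i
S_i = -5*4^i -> [-5, -20, -80, -320, -1280]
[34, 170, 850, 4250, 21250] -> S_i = 34*5^i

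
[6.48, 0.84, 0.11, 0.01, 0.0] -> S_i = 6.48*0.13^i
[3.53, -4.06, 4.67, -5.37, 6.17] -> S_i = 3.53*(-1.15)^i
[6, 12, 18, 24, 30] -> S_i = 6 + 6*i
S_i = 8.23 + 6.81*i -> [8.23, 15.04, 21.85, 28.66, 35.47]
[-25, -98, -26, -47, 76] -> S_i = Random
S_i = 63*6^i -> [63, 378, 2268, 13608, 81648]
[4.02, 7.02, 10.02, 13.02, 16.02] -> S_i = 4.02 + 3.00*i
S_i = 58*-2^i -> [58, -116, 232, -464, 928]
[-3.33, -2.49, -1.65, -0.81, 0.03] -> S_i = -3.33 + 0.84*i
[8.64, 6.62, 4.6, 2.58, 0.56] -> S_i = 8.64 + -2.02*i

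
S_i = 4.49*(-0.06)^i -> [4.49, -0.27, 0.02, -0.0, 0.0]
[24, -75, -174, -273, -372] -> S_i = 24 + -99*i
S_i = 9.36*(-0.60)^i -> [9.36, -5.62, 3.37, -2.02, 1.21]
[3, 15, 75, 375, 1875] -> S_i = 3*5^i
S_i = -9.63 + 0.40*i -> [-9.63, -9.23, -8.83, -8.43, -8.03]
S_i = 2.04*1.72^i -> [2.04, 3.51, 6.04, 10.38, 17.85]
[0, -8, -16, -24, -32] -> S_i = 0 + -8*i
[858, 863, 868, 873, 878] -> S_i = 858 + 5*i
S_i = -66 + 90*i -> [-66, 24, 114, 204, 294]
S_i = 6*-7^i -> [6, -42, 294, -2058, 14406]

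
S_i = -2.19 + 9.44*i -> [-2.19, 7.25, 16.69, 26.13, 35.57]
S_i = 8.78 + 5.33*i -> [8.78, 14.11, 19.44, 24.77, 30.1]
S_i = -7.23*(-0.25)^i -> [-7.23, 1.81, -0.45, 0.11, -0.03]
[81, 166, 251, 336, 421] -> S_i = 81 + 85*i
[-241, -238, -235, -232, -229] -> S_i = -241 + 3*i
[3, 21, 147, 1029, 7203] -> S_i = 3*7^i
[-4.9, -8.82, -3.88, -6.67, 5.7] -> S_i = Random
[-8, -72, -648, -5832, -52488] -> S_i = -8*9^i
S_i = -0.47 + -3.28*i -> [-0.47, -3.75, -7.03, -10.31, -13.59]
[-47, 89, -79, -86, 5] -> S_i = Random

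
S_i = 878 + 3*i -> [878, 881, 884, 887, 890]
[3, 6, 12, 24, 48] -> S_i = 3*2^i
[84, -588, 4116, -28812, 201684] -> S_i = 84*-7^i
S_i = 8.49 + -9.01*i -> [8.49, -0.52, -9.53, -18.54, -27.55]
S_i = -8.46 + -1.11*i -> [-8.46, -9.57, -10.68, -11.79, -12.9]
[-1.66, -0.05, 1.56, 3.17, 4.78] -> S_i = -1.66 + 1.61*i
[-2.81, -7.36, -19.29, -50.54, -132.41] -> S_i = -2.81*2.62^i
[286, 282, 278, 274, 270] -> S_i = 286 + -4*i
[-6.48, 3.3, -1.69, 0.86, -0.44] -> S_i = -6.48*(-0.51)^i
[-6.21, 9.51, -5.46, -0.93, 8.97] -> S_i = Random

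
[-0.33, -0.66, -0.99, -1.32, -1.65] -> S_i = -0.33 + -0.33*i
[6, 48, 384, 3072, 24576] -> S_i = 6*8^i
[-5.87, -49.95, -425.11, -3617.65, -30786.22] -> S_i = -5.87*8.51^i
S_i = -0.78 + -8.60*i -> [-0.78, -9.38, -17.98, -26.58, -35.18]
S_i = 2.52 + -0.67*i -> [2.52, 1.85, 1.18, 0.51, -0.16]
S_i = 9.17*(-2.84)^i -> [9.17, -26.04, 73.96, -210.05, 596.54]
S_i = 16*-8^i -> [16, -128, 1024, -8192, 65536]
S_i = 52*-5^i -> [52, -260, 1300, -6500, 32500]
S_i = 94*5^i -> [94, 470, 2350, 11750, 58750]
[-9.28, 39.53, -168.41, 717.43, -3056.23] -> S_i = -9.28*(-4.26)^i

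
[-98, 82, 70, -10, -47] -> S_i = Random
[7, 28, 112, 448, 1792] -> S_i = 7*4^i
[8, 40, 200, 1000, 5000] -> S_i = 8*5^i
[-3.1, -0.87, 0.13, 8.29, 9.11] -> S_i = Random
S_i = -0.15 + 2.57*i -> [-0.15, 2.42, 4.99, 7.56, 10.13]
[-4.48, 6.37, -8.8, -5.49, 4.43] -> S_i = Random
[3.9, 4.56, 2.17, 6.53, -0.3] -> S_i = Random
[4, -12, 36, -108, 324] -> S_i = 4*-3^i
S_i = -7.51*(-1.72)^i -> [-7.51, 12.92, -22.22, 38.21, -65.73]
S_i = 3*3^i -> [3, 9, 27, 81, 243]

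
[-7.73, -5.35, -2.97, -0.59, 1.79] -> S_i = -7.73 + 2.38*i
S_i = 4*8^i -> [4, 32, 256, 2048, 16384]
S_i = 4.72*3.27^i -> [4.72, 15.43, 50.47, 165.04, 539.68]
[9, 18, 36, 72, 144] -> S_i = 9*2^i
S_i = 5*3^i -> [5, 15, 45, 135, 405]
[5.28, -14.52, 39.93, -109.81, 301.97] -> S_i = 5.28*(-2.75)^i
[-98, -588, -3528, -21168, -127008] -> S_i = -98*6^i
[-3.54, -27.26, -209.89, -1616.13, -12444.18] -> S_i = -3.54*7.70^i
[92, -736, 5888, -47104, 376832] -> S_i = 92*-8^i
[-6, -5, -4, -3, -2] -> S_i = -6 + 1*i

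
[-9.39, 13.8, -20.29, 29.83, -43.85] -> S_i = -9.39*(-1.47)^i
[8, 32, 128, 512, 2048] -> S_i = 8*4^i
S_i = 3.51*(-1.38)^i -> [3.51, -4.84, 6.68, -9.22, 12.73]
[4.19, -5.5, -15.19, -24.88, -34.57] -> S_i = 4.19 + -9.69*i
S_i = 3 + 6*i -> [3, 9, 15, 21, 27]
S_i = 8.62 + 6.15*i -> [8.62, 14.77, 20.92, 27.07, 33.22]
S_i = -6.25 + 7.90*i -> [-6.25, 1.65, 9.55, 17.45, 25.35]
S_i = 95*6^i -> [95, 570, 3420, 20520, 123120]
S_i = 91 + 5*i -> [91, 96, 101, 106, 111]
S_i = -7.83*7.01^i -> [-7.83, -54.89, -384.77, -2697.22, -18907.49]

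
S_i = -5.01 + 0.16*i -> [-5.01, -4.85, -4.69, -4.53, -4.37]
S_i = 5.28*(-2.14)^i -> [5.28, -11.3, 24.18, -51.75, 110.74]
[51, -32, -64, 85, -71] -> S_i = Random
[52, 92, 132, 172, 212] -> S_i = 52 + 40*i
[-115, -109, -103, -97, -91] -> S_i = -115 + 6*i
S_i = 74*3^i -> [74, 222, 666, 1998, 5994]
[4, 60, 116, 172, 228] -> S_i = 4 + 56*i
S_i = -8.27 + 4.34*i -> [-8.27, -3.93, 0.41, 4.75, 9.09]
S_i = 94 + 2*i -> [94, 96, 98, 100, 102]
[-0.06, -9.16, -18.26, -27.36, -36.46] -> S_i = -0.06 + -9.10*i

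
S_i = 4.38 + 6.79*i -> [4.38, 11.17, 17.96, 24.75, 31.54]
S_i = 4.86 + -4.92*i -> [4.86, -0.06, -4.98, -9.9, -14.82]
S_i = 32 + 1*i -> [32, 33, 34, 35, 36]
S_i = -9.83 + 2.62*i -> [-9.83, -7.21, -4.59, -1.97, 0.65]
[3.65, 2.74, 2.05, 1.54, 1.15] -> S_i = 3.65*0.75^i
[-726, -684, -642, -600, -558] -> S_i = -726 + 42*i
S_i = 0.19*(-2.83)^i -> [0.19, -0.54, 1.52, -4.31, 12.19]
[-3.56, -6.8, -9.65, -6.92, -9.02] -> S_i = Random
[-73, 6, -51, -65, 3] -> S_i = Random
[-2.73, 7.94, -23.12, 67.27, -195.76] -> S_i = -2.73*(-2.91)^i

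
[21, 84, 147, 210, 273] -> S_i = 21 + 63*i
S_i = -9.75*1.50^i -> [-9.75, -14.62, -21.94, -32.91, -49.36]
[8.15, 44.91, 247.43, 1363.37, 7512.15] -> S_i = 8.15*5.51^i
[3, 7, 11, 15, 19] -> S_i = 3 + 4*i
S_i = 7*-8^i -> [7, -56, 448, -3584, 28672]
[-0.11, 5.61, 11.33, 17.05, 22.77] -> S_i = -0.11 + 5.72*i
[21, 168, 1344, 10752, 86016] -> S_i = 21*8^i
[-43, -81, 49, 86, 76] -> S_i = Random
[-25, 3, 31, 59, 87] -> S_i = -25 + 28*i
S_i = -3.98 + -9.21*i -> [-3.98, -13.19, -22.4, -31.61, -40.82]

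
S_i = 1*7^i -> [1, 7, 49, 343, 2401]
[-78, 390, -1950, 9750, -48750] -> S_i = -78*-5^i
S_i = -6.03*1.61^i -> [-6.03, -9.71, -15.63, -25.16, -40.52]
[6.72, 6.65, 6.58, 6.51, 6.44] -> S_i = 6.72 + -0.07*i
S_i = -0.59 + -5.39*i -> [-0.59, -5.98, -11.37, -16.76, -22.15]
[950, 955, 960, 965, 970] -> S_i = 950 + 5*i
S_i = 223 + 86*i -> [223, 309, 395, 481, 567]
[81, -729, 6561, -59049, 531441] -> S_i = 81*-9^i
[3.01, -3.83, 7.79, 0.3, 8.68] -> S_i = Random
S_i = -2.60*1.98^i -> [-2.6, -5.15, -10.19, -20.18, -39.96]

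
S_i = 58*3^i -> [58, 174, 522, 1566, 4698]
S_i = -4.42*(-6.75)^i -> [-4.42, 29.84, -201.39, 1359.36, -9175.66]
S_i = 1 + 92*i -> [1, 93, 185, 277, 369]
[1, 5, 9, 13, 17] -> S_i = 1 + 4*i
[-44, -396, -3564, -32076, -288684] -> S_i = -44*9^i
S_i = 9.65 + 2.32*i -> [9.65, 11.97, 14.29, 16.61, 18.93]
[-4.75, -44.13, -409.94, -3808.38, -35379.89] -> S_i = -4.75*9.29^i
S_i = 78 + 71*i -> [78, 149, 220, 291, 362]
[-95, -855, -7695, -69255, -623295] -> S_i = -95*9^i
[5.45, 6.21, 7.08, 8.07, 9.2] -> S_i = 5.45*1.14^i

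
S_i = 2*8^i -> [2, 16, 128, 1024, 8192]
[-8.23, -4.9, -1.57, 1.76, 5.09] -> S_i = -8.23 + 3.33*i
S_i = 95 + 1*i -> [95, 96, 97, 98, 99]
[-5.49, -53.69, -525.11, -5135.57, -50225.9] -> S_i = -5.49*9.78^i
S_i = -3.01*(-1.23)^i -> [-3.01, 3.7, -4.55, 5.6, -6.89]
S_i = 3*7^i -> [3, 21, 147, 1029, 7203]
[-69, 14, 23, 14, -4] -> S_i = Random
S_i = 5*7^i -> [5, 35, 245, 1715, 12005]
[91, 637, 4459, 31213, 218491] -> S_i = 91*7^i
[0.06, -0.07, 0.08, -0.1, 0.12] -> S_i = 0.06*(-1.18)^i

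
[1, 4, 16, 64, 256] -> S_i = 1*4^i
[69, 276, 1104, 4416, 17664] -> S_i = 69*4^i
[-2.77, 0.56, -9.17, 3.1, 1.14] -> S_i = Random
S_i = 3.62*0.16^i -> [3.62, 0.58, 0.09, 0.01, 0.0]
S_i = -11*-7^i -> [-11, 77, -539, 3773, -26411]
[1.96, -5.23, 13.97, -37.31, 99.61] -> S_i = 1.96*(-2.67)^i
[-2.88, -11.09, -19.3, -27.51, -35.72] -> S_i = -2.88 + -8.21*i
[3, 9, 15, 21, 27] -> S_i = 3 + 6*i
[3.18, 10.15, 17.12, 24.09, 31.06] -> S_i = 3.18 + 6.97*i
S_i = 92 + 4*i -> [92, 96, 100, 104, 108]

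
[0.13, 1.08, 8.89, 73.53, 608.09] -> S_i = 0.13*8.27^i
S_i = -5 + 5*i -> [-5, 0, 5, 10, 15]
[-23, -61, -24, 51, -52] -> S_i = Random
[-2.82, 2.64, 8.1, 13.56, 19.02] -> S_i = -2.82 + 5.46*i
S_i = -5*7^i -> [-5, -35, -245, -1715, -12005]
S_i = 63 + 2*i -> [63, 65, 67, 69, 71]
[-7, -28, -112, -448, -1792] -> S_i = -7*4^i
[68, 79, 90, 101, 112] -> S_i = 68 + 11*i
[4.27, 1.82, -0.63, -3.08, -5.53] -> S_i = 4.27 + -2.45*i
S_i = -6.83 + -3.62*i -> [-6.83, -10.45, -14.07, -17.69, -21.31]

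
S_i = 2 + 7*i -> [2, 9, 16, 23, 30]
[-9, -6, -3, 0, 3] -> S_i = -9 + 3*i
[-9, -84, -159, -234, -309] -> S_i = -9 + -75*i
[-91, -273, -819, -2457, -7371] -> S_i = -91*3^i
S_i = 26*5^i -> [26, 130, 650, 3250, 16250]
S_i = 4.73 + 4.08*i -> [4.73, 8.81, 12.89, 16.97, 21.05]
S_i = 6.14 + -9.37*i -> [6.14, -3.23, -12.6, -21.97, -31.34]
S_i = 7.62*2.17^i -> [7.62, 16.54, 35.88, 77.86, 168.96]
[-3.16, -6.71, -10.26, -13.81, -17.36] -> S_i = -3.16 + -3.55*i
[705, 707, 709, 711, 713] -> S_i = 705 + 2*i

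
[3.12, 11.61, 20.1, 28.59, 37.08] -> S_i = 3.12 + 8.49*i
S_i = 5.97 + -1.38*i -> [5.97, 4.59, 3.21, 1.83, 0.45]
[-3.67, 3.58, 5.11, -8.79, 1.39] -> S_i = Random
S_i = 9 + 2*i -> [9, 11, 13, 15, 17]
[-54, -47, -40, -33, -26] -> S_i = -54 + 7*i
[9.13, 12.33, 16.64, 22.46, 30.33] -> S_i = 9.13*1.35^i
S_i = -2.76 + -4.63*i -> [-2.76, -7.39, -12.02, -16.65, -21.28]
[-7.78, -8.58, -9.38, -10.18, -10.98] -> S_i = -7.78 + -0.80*i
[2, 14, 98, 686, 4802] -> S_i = 2*7^i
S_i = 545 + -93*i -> [545, 452, 359, 266, 173]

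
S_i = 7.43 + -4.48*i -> [7.43, 2.95, -1.53, -6.01, -10.49]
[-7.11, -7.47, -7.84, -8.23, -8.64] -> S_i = -7.11*1.05^i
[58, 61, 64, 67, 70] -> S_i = 58 + 3*i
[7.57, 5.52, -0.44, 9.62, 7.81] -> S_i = Random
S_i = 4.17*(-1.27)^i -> [4.17, -5.3, 6.73, -8.54, 10.85]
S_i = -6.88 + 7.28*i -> [-6.88, 0.4, 7.68, 14.96, 22.24]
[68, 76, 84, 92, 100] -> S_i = 68 + 8*i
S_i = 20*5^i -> [20, 100, 500, 2500, 12500]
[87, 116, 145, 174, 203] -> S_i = 87 + 29*i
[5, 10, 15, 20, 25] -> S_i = 5 + 5*i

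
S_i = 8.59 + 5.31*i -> [8.59, 13.9, 19.21, 24.52, 29.83]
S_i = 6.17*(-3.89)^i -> [6.17, -24.0, 93.37, -363.19, 1412.81]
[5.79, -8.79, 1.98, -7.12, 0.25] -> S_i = Random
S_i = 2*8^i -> [2, 16, 128, 1024, 8192]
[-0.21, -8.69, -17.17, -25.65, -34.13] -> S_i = -0.21 + -8.48*i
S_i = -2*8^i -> [-2, -16, -128, -1024, -8192]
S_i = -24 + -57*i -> [-24, -81, -138, -195, -252]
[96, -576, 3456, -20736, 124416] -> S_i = 96*-6^i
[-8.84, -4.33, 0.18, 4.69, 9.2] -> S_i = -8.84 + 4.51*i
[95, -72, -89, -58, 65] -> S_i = Random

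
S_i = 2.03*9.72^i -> [2.03, 19.73, 191.79, 1864.21, 18120.12]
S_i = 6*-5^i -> [6, -30, 150, -750, 3750]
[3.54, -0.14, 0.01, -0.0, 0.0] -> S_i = 3.54*(-0.04)^i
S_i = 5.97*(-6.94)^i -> [5.97, -41.43, 287.54, -1995.5, 13848.8]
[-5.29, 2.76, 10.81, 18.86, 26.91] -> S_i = -5.29 + 8.05*i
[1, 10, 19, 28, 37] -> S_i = 1 + 9*i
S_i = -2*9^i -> [-2, -18, -162, -1458, -13122]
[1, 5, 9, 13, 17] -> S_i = 1 + 4*i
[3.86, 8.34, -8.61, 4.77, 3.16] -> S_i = Random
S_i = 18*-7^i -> [18, -126, 882, -6174, 43218]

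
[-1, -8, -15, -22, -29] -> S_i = -1 + -7*i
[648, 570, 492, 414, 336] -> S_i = 648 + -78*i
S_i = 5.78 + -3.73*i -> [5.78, 2.05, -1.68, -5.41, -9.14]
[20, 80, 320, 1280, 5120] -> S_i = 20*4^i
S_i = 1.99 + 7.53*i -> [1.99, 9.52, 17.05, 24.58, 32.11]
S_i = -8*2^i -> [-8, -16, -32, -64, -128]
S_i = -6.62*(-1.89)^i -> [-6.62, 12.51, -23.65, 44.69, -84.47]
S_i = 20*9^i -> [20, 180, 1620, 14580, 131220]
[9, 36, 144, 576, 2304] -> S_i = 9*4^i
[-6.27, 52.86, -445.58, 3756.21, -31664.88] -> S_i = -6.27*(-8.43)^i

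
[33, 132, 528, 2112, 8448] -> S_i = 33*4^i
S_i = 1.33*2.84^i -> [1.33, 3.78, 10.73, 30.47, 86.52]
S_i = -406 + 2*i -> [-406, -404, -402, -400, -398]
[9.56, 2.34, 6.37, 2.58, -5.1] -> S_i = Random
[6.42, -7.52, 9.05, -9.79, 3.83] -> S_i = Random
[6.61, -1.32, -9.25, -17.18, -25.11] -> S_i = 6.61 + -7.93*i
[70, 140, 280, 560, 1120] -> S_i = 70*2^i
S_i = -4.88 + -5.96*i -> [-4.88, -10.84, -16.8, -22.76, -28.72]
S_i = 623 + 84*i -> [623, 707, 791, 875, 959]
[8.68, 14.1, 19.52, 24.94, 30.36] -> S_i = 8.68 + 5.42*i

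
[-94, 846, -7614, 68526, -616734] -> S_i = -94*-9^i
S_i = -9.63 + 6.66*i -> [-9.63, -2.97, 3.69, 10.35, 17.01]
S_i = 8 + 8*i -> [8, 16, 24, 32, 40]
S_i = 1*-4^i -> [1, -4, 16, -64, 256]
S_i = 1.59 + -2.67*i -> [1.59, -1.08, -3.75, -6.42, -9.09]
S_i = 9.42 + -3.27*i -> [9.42, 6.15, 2.88, -0.39, -3.66]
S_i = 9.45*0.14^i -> [9.45, 1.32, 0.19, 0.03, 0.0]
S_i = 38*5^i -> [38, 190, 950, 4750, 23750]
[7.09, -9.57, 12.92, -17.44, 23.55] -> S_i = 7.09*(-1.35)^i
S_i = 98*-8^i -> [98, -784, 6272, -50176, 401408]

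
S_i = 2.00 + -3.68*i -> [2.0, -1.68, -5.36, -9.04, -12.72]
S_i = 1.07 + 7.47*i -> [1.07, 8.54, 16.01, 23.48, 30.95]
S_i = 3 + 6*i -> [3, 9, 15, 21, 27]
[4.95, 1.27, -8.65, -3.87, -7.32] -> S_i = Random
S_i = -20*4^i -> [-20, -80, -320, -1280, -5120]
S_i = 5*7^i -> [5, 35, 245, 1715, 12005]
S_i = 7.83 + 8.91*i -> [7.83, 16.74, 25.65, 34.56, 43.47]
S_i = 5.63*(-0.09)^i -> [5.63, -0.51, 0.05, -0.0, 0.0]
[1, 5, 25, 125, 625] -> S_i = 1*5^i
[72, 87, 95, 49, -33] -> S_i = Random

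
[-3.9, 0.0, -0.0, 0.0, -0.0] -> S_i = -3.90*-0.00^i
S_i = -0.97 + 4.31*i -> [-0.97, 3.34, 7.65, 11.96, 16.27]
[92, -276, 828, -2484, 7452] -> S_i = 92*-3^i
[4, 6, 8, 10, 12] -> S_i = 4 + 2*i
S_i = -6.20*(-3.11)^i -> [-6.2, 19.28, -59.97, 186.5, -580.01]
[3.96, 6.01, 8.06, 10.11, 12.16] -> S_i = 3.96 + 2.05*i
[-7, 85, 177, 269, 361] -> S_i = -7 + 92*i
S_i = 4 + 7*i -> [4, 11, 18, 25, 32]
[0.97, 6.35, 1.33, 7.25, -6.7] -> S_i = Random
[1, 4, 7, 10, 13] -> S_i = 1 + 3*i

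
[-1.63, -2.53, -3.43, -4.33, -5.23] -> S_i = -1.63 + -0.90*i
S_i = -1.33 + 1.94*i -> [-1.33, 0.61, 2.55, 4.49, 6.43]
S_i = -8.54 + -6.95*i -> [-8.54, -15.49, -22.44, -29.39, -36.34]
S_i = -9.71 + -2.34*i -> [-9.71, -12.05, -14.39, -16.73, -19.07]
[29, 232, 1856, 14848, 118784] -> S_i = 29*8^i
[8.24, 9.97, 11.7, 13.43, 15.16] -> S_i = 8.24 + 1.73*i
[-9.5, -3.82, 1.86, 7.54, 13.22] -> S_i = -9.50 + 5.68*i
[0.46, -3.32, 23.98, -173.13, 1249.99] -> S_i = 0.46*(-7.22)^i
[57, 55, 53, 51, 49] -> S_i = 57 + -2*i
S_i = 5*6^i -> [5, 30, 180, 1080, 6480]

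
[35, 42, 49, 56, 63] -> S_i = 35 + 7*i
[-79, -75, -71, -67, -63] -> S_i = -79 + 4*i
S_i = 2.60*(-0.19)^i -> [2.6, -0.49, 0.09, -0.02, 0.0]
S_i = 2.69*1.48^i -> [2.69, 3.98, 5.89, 8.72, 12.91]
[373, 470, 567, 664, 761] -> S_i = 373 + 97*i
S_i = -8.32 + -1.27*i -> [-8.32, -9.59, -10.86, -12.13, -13.4]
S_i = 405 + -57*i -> [405, 348, 291, 234, 177]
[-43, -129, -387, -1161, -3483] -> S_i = -43*3^i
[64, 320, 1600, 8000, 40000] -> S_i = 64*5^i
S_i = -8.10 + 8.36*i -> [-8.1, 0.26, 8.62, 16.98, 25.34]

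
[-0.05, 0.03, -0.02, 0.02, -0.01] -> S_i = -0.05*(-0.70)^i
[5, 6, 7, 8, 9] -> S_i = 5 + 1*i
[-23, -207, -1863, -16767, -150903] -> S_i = -23*9^i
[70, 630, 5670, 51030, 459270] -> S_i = 70*9^i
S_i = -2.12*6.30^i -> [-2.12, -13.36, -84.14, -530.1, -3339.63]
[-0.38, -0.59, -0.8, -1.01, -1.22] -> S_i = -0.38 + -0.21*i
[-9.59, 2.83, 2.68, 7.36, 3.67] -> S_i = Random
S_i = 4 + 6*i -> [4, 10, 16, 22, 28]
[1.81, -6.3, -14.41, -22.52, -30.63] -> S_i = 1.81 + -8.11*i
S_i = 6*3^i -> [6, 18, 54, 162, 486]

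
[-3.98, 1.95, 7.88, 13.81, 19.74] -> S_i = -3.98 + 5.93*i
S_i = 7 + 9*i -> [7, 16, 25, 34, 43]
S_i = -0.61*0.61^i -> [-0.61, -0.37, -0.23, -0.14, -0.08]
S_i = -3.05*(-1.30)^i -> [-3.05, 3.96, -5.15, 6.7, -8.71]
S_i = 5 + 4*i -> [5, 9, 13, 17, 21]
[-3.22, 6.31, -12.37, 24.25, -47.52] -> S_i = -3.22*(-1.96)^i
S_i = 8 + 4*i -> [8, 12, 16, 20, 24]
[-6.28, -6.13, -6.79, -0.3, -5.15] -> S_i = Random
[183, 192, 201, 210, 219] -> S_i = 183 + 9*i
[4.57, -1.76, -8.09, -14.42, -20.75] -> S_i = 4.57 + -6.33*i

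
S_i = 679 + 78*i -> [679, 757, 835, 913, 991]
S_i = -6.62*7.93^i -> [-6.62, -52.5, -416.3, -3301.24, -26178.86]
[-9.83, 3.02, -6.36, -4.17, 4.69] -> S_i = Random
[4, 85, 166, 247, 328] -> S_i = 4 + 81*i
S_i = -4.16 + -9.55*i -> [-4.16, -13.71, -23.26, -32.81, -42.36]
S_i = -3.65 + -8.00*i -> [-3.65, -11.65, -19.65, -27.65, -35.65]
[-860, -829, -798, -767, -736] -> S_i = -860 + 31*i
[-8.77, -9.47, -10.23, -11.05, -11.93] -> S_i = -8.77*1.08^i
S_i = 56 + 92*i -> [56, 148, 240, 332, 424]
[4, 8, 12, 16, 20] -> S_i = 4 + 4*i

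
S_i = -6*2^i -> [-6, -12, -24, -48, -96]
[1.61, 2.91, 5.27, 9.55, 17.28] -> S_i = 1.61*1.81^i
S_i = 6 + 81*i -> [6, 87, 168, 249, 330]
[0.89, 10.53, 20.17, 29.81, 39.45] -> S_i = 0.89 + 9.64*i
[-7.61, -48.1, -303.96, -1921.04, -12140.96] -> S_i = -7.61*6.32^i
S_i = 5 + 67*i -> [5, 72, 139, 206, 273]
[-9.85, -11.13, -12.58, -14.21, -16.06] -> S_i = -9.85*1.13^i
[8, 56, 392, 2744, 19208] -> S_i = 8*7^i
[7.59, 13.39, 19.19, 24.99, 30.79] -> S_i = 7.59 + 5.80*i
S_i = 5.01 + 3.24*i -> [5.01, 8.25, 11.49, 14.73, 17.97]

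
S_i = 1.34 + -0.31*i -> [1.34, 1.03, 0.72, 0.41, 0.1]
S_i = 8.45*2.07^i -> [8.45, 17.49, 36.21, 74.95, 155.15]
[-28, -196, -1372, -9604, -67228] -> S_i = -28*7^i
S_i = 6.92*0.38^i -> [6.92, 2.63, 1.0, 0.38, 0.14]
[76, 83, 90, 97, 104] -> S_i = 76 + 7*i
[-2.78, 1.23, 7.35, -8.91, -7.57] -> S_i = Random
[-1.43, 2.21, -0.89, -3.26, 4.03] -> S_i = Random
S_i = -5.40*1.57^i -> [-5.4, -8.48, -13.31, -20.9, -32.81]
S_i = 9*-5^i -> [9, -45, 225, -1125, 5625]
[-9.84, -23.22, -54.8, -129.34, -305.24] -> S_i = -9.84*2.36^i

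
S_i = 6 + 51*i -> [6, 57, 108, 159, 210]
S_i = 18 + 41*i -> [18, 59, 100, 141, 182]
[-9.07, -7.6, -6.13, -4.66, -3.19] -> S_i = -9.07 + 1.47*i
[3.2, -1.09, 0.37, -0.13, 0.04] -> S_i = 3.20*(-0.34)^i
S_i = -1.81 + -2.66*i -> [-1.81, -4.47, -7.13, -9.79, -12.45]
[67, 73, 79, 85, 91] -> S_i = 67 + 6*i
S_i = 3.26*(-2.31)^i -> [3.26, -7.53, 17.4, -40.18, 92.83]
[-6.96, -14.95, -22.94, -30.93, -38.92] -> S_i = -6.96 + -7.99*i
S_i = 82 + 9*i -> [82, 91, 100, 109, 118]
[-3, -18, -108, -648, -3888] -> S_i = -3*6^i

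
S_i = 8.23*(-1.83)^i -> [8.23, -15.06, 27.56, -50.44, 92.3]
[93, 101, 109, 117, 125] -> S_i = 93 + 8*i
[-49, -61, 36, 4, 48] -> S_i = Random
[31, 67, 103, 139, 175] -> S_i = 31 + 36*i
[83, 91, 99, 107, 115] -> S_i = 83 + 8*i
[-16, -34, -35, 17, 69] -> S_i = Random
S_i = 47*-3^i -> [47, -141, 423, -1269, 3807]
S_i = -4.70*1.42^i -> [-4.7, -6.67, -9.48, -13.46, -19.11]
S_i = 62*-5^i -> [62, -310, 1550, -7750, 38750]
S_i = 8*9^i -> [8, 72, 648, 5832, 52488]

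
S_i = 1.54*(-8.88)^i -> [1.54, -13.68, 121.44, -1078.35, 9575.75]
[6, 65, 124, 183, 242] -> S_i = 6 + 59*i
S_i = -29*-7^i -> [-29, 203, -1421, 9947, -69629]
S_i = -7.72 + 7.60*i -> [-7.72, -0.12, 7.48, 15.08, 22.68]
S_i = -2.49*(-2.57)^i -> [-2.49, 6.4, -16.45, 42.27, -108.63]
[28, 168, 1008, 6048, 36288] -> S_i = 28*6^i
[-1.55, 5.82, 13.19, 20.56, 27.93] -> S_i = -1.55 + 7.37*i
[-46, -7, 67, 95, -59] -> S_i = Random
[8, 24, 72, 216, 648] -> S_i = 8*3^i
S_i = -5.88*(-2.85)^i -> [-5.88, 16.76, -47.76, 136.12, -387.93]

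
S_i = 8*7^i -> [8, 56, 392, 2744, 19208]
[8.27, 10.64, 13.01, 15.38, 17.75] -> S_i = 8.27 + 2.37*i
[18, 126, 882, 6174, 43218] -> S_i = 18*7^i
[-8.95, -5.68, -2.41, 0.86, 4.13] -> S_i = -8.95 + 3.27*i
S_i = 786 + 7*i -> [786, 793, 800, 807, 814]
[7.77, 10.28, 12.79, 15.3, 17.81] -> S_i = 7.77 + 2.51*i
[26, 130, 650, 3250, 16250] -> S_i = 26*5^i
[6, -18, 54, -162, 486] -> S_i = 6*-3^i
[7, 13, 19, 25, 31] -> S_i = 7 + 6*i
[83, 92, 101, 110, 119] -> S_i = 83 + 9*i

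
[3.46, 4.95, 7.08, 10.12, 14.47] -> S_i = 3.46*1.43^i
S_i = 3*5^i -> [3, 15, 75, 375, 1875]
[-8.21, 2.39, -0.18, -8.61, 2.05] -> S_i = Random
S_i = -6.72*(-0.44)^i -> [-6.72, 2.96, -1.3, 0.57, -0.25]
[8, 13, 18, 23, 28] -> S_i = 8 + 5*i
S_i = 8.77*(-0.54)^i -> [8.77, -4.74, 2.56, -1.38, 0.75]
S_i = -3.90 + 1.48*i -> [-3.9, -2.42, -0.94, 0.54, 2.02]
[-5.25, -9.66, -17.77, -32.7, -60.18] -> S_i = -5.25*1.84^i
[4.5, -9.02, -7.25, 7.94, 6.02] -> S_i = Random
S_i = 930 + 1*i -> [930, 931, 932, 933, 934]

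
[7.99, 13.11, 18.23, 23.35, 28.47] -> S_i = 7.99 + 5.12*i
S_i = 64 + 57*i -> [64, 121, 178, 235, 292]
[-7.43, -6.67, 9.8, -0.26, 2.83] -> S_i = Random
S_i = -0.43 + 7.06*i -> [-0.43, 6.63, 13.69, 20.75, 27.81]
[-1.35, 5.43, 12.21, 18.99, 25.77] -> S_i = -1.35 + 6.78*i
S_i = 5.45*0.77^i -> [5.45, 4.2, 3.23, 2.49, 1.92]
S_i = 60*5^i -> [60, 300, 1500, 7500, 37500]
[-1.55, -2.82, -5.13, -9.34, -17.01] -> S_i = -1.55*1.82^i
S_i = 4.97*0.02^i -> [4.97, 0.1, 0.0, 0.0, 0.0]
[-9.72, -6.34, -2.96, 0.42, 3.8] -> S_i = -9.72 + 3.38*i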